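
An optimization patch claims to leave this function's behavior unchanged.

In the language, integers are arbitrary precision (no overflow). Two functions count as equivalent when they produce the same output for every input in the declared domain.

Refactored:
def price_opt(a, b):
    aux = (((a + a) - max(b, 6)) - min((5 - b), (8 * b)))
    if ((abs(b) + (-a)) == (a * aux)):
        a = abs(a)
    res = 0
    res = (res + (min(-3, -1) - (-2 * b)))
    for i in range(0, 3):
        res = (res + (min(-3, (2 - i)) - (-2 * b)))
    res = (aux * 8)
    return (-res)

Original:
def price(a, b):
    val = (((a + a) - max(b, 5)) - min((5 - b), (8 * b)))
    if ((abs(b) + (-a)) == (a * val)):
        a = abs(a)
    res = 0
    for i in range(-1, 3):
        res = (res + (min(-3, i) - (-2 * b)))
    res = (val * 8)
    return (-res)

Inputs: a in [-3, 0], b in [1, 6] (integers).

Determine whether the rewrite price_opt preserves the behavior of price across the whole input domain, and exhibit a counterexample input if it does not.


These are not equivalent — on a=-3, b=1 the outputs split (120 vs 128).
price: val becomes -15; next ((abs(b) + (-a)) == (a * val)) evaluates to false; next res becomes 0; next at i=-1:; next res becomes -1; next at i=0:; next res becomes -2; next at i=1:; next res becomes -3; next at i=2:; next res becomes -4; next res becomes -120; next final value 120
price_opt: aux becomes -16; next ((abs(b) + (-a)) == (a * aux)) evaluates to false; next res becomes 0; next res becomes -1; next at i=0:; next res becomes -2; next at i=1:; next res becomes -3; next at i=2:; next res becomes -4; next res becomes -128; next final value 128
verdict: not equivalent; witness: a=-3, b=1


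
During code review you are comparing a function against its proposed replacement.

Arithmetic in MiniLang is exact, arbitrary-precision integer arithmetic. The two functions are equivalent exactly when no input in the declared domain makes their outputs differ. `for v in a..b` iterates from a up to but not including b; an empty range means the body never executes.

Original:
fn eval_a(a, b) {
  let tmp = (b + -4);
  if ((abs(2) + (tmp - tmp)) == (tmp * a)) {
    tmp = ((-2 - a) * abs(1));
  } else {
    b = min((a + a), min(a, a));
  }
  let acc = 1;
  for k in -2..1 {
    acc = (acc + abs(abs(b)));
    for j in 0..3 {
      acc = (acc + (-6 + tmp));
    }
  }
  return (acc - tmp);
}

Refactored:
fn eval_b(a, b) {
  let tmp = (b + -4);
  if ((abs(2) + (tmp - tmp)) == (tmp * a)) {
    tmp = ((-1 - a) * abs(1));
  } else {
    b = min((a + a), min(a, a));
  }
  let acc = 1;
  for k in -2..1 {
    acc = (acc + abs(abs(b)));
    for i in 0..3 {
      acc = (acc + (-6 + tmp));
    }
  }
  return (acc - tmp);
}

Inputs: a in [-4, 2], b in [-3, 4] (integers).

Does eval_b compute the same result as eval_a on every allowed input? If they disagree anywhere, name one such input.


Try a=-2, b=3.
eval_a: tmp becomes -1; next ((abs(2) + (tmp - tmp)) == (tmp * a)) evaluates to true; next tmp becomes 0; next acc becomes 1; next at k=-2:; next acc becomes 4; next at j=0:; next acc becomes -2; next at j=1:; next acc becomes -8; next at j=2:; next acc becomes -14; next at k=-1:; next acc becomes -11; next at j=0:; next acc becomes -17; next at j=1:; next acc becomes -23; next at j=2:; next acc becomes -29; next at k=0:; next acc becomes -26; next at j=0:; next acc becomes -32; next at j=1:; next acc becomes -38; next at j=2:; next acc becomes -44; next final value -44
eval_b: tmp becomes -1; next ((abs(2) + (tmp - tmp)) == (tmp * a)) evaluates to true; next tmp becomes 1; next acc becomes 1; next at k=-2:; next acc becomes 4; next at i=0:; next acc becomes -1; next at i=1:; next acc becomes -6; next at i=2:; next acc becomes -11; next at k=-1:; next acc becomes -8; next at i=0:; next acc becomes -13; next at i=1:; next acc becomes -18; next at i=2:; next acc becomes -23; next at k=0:; next acc becomes -20; next at i=0:; next acc becomes -25; next at i=1:; next acc becomes -30; next at i=2:; next acc becomes -35; next final value -36
-44 vs -36 — the two versions disagree here.
verdict: not equivalent; witness: a=-2, b=3


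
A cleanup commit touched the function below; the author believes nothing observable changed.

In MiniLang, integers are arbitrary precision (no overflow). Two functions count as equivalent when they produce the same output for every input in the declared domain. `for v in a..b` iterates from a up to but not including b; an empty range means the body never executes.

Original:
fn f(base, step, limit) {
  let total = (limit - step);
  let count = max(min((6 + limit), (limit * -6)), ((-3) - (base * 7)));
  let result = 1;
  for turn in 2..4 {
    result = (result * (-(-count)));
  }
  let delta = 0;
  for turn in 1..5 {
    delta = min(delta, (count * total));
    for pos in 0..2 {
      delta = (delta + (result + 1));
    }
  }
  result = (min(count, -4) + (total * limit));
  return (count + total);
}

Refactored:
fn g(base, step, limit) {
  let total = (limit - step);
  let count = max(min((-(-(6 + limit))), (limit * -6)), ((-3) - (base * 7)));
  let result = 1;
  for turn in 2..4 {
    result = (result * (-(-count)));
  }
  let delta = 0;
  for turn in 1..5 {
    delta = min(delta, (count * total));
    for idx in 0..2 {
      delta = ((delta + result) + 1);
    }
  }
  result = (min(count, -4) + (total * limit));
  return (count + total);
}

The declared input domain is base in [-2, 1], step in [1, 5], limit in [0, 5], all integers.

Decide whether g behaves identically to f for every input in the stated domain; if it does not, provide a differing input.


Reading the diff, among the changes: local variable names differ.
Spot check at base=-1, step=2, limit=0 — f: total becomes -2; next count becomes 4; next result becomes 1; next at turn=2:; next result becomes 4; next at turn=3:; next result becomes 16; next delta becomes 0; next at turn=1:; next delta becomes -8; next at pos=0:; next delta becomes 9; next at pos=1:; next delta becomes 26; next at turn=2:; next delta becomes -8; next at pos=0:; next delta becomes 9; next at pos=1:; next delta becomes 26; next at turn=3:; next delta becomes -8; next at pos=0:; next delta becomes 9; next at pos=1:; next delta becomes 26; next at turn=4:; next delta becomes -8; next at pos=0:; next delta becomes 9; next at pos=1:; next delta becomes 26; next result becomes -4; next final value 2. g: total becomes -2; next count becomes 4; next result becomes 1; next at turn=2:; next result becomes 4; next at turn=3:; next result becomes 16; next delta becomes 0; next at turn=1:; next delta becomes -8; next at idx=0:; next delta becomes 9; next at idx=1:; next delta becomes 26; next at turn=2:; next delta becomes -8; next at idx=0:; next delta becomes 9; next at idx=1:; next delta becomes 26; next at turn=3:; next delta becomes -8; next at idx=0:; next delta becomes 9; next at idx=1:; next delta becomes 26; next at turn=4:; next delta becomes -8; next at idx=0:; next delta becomes 9; next at idx=1:; next delta becomes 26; next result becomes -4; next final value 2. Both give 2.
Checked all 120 inputs in the declared domain: the outputs agree on every one.
verdict: equivalent


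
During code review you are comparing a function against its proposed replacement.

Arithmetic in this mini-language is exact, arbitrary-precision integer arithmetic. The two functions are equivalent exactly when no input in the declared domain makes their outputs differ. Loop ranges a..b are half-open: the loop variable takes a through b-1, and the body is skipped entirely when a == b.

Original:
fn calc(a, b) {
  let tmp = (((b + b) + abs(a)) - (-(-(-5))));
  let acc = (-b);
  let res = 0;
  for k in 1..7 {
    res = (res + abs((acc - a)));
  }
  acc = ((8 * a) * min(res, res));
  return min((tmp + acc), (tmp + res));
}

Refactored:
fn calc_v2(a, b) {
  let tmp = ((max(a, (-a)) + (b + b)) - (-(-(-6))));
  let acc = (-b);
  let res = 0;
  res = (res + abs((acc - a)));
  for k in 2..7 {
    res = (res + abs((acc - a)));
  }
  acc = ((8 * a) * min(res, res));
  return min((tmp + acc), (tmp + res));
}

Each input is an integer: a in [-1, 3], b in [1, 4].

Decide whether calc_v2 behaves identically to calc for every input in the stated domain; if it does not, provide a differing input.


Run the pair on a=-1, b=1.
calc: tmp=8, then acc=-1, then res=0, then (k=1), then res=0, then (k=2), then res=0, then (k=3), then res=0, then (k=4), then res=0, then (k=5), then res=0, then (k=6), then res=0, then acc=0, then returns 8
calc_v2: tmp=9, then acc=-1, then res=0, then res=0, then (k=2), then res=0, then (k=3), then res=0, then (k=4), then res=0, then (k=5), then res=0, then (k=6), then res=0, then acc=0, then returns 9
8 vs 9 — the two versions disagree here.
verdict: not equivalent; witness: a=-1, b=1


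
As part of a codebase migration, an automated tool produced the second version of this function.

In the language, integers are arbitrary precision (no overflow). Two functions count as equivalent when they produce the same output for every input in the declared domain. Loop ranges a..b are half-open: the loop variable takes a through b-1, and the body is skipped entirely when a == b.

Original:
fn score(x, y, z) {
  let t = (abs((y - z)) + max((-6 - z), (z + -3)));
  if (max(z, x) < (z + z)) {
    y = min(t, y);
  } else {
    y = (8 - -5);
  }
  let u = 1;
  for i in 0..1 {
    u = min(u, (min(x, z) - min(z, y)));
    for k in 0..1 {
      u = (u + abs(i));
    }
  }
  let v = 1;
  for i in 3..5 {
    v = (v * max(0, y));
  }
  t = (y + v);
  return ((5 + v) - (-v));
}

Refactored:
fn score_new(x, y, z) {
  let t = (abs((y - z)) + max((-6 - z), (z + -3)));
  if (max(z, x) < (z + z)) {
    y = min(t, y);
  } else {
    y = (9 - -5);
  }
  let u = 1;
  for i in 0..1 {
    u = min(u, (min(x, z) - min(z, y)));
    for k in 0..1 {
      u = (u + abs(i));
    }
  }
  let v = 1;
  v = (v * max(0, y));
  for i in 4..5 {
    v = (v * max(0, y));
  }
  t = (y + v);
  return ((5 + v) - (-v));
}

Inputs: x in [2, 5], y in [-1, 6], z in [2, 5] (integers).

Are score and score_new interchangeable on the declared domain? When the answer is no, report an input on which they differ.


There is a counterexample at x=4, y=-1, z=2: 343 on one side, 397 on the other.
score: t := 2 | (max(z, x) < (z + z)): false | y := 13 | u := 1 | iter i=0: | u := 0 | iter k=0: | u := 0 | v := 1 | iter i=3: | v := 13 | iter i=4: | v := 169 | t := 182 | result 343
score_new: t := 2 | (max(z, x) < (z + z)): false | y := 14 | u := 1 | iter i=0: | u := 0 | iter k=0: | u := 0 | v := 1 | v := 14 | iter i=4: | v := 196 | t := 210 | result 397
verdict: not equivalent; witness: x=4, y=-1, z=2


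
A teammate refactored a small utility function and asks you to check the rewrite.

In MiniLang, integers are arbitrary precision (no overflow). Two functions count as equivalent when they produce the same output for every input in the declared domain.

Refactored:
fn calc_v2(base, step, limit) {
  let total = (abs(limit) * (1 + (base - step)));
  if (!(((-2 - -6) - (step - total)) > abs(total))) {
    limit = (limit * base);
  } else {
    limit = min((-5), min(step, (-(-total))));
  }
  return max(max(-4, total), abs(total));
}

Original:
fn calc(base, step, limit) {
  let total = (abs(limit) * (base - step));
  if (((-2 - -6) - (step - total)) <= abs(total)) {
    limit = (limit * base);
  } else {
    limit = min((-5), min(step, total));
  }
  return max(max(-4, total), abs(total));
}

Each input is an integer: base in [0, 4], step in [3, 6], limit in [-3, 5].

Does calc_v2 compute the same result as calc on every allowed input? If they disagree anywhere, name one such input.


There is a counterexample at base=0, step=3, limit=-3: 9 on one side, 6 on the other.
calc: total := -9 | (((-2 - -6) - (step - total)) <= abs(total)): true | limit := 0 | result 9
calc_v2: total := -6 | (!(((-2 - -6) - (step - total)) > abs(total))): true | limit := 0 | result 6
verdict: not equivalent; witness: base=0, step=3, limit=-3


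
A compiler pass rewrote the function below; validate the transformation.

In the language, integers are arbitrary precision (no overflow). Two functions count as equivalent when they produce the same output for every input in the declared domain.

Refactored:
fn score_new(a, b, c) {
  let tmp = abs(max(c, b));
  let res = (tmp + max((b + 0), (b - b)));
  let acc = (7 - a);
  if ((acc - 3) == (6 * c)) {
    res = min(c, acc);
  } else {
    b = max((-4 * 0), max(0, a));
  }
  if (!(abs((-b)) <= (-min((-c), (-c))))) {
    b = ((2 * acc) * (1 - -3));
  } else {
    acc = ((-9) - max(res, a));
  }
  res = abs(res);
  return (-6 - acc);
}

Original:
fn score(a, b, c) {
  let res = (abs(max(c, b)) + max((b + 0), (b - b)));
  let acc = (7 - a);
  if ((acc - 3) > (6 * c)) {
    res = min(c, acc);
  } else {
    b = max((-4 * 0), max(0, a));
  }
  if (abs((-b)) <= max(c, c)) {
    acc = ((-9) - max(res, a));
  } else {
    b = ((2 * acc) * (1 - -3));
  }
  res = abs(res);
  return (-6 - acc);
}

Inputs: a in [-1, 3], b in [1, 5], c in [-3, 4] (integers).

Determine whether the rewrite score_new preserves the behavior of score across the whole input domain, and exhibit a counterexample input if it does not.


There is a counterexample at a=-1, b=1, c=0: -14 on one side, 5 on the other.
score: res becomes 2; next acc becomes 8; next ((acc - 3) > (6 * c)) evaluates to true; next res becomes 0; next (abs((-b)) <= max(c, c)) evaluates to false; next b becomes 64; next res becomes 0; next final value -14
score_new: tmp becomes 1; next res becomes 2; next acc becomes 8; next ((acc - 3) == (6 * c)) evaluates to false; next b becomes 0; next (!(abs((-b)) <= (-min((-c), (-c))))) evaluates to false; next acc becomes -11; next res becomes 2; next final value 5
verdict: not equivalent; witness: a=-1, b=1, c=0


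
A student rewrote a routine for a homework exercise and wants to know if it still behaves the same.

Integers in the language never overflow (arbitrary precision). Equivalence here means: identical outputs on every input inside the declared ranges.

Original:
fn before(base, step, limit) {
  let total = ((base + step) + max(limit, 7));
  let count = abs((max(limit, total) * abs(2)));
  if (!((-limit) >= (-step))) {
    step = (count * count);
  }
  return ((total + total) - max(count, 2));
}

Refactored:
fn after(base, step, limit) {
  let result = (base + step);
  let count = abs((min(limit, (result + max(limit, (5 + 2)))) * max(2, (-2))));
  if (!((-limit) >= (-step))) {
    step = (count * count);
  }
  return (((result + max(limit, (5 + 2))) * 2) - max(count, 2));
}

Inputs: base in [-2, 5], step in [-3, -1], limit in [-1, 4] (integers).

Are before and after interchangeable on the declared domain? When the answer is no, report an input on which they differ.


There is a counterexample at base=-2, step=-3, limit=-1: 0 on one side, 2 on the other.
before: total becomes 2; next count becomes 4; next (!((-limit) >= (-step))) evaluates to true; next step becomes 16; next final value 0
after: result becomes -5; next count becomes 2; next (!((-limit) >= (-step))) evaluates to true; next step becomes 4; next final value 2
verdict: not equivalent; witness: base=-2, step=-3, limit=-1


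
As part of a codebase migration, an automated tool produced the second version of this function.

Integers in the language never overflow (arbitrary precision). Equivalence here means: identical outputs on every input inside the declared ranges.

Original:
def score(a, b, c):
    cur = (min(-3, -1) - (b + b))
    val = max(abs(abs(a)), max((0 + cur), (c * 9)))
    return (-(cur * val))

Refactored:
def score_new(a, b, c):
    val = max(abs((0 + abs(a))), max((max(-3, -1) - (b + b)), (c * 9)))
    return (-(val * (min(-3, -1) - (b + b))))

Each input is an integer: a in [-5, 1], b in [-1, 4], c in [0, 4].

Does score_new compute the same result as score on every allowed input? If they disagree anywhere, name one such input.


These are not equivalent — on a=0, b=-1, c=0 the outputs split (0 vs 1).
score: cur = -1; val = 0; return 0
score_new: val = 1; return 1
verdict: not equivalent; witness: a=0, b=-1, c=0


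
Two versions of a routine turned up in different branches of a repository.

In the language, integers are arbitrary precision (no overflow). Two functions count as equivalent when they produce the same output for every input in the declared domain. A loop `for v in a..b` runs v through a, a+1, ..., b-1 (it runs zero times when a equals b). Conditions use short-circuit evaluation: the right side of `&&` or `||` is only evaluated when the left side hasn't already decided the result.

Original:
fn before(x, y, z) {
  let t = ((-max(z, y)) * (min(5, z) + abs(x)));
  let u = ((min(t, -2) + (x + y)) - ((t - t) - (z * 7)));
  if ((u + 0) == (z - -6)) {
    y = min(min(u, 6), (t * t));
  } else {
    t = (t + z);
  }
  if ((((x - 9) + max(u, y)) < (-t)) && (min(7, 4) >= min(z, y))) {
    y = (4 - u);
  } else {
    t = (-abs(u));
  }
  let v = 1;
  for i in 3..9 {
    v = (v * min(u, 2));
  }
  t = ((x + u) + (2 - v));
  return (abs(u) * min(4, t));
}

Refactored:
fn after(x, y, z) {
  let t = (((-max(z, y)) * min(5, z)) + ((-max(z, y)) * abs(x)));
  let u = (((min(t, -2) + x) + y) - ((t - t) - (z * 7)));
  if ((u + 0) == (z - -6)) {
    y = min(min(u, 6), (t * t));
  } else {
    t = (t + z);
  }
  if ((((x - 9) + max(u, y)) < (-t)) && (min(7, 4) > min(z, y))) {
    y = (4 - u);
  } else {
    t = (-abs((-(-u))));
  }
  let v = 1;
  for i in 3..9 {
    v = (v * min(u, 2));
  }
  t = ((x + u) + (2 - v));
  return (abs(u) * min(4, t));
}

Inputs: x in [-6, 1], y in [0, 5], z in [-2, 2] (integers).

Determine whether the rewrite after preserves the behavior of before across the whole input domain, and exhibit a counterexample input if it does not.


The one real change (`(min(7, 4) >= min(z, y))` became `(min(7, 4) > min(z, y))`) has no effect anywhere in the declared ranges; all 240 inputs agree.
verdict: equivalent


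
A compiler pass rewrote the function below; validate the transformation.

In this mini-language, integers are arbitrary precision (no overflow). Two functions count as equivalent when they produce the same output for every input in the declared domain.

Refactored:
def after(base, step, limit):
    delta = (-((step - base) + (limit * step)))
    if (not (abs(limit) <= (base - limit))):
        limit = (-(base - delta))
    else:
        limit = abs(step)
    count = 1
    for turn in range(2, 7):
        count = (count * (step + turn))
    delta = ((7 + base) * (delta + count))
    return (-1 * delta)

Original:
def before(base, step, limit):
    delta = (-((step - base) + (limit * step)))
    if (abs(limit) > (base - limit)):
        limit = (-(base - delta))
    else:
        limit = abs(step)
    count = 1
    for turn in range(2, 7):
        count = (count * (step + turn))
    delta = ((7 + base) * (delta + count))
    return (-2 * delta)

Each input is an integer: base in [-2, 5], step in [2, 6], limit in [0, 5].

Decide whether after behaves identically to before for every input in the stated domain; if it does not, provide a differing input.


These are not equivalent — on base=-2, step=2, limit=0 the outputs split (-67160 vs -33580).
before: delta = -4; (abs(limit) > (base - limit)) -> true; limit = -2; count = 1; [turn=2]; count = 4; [turn=3]; count = 20; [turn=4]; count = 120; [turn=5]; count = 840; [turn=6]; count = 6720; delta = 33580; return -67160
after: delta = -4; (not (abs(limit) <= (base - limit))) -> true; limit = -2; count = 1; [turn=2]; count = 4; [turn=3]; count = 20; [turn=4]; count = 120; [turn=5]; count = 840; [turn=6]; count = 6720; delta = 33580; return -33580
verdict: not equivalent; witness: base=-2, step=2, limit=0


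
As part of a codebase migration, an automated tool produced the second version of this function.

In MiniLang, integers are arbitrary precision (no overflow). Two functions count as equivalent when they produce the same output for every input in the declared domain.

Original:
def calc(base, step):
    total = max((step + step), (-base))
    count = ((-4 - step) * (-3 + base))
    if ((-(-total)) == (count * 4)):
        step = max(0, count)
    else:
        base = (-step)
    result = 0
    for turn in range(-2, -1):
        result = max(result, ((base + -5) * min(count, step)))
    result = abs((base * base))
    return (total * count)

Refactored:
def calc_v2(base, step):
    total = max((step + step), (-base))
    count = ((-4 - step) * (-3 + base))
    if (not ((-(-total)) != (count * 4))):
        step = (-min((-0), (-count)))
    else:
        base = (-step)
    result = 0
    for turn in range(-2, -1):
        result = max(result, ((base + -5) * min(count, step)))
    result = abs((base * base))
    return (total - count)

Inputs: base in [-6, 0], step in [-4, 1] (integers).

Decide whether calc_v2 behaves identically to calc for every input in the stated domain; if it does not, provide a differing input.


At base=-6, step=-4: calc gives 0, calc_v2 gives 6.
verdict: not equivalent; witness: base=-6, step=-4


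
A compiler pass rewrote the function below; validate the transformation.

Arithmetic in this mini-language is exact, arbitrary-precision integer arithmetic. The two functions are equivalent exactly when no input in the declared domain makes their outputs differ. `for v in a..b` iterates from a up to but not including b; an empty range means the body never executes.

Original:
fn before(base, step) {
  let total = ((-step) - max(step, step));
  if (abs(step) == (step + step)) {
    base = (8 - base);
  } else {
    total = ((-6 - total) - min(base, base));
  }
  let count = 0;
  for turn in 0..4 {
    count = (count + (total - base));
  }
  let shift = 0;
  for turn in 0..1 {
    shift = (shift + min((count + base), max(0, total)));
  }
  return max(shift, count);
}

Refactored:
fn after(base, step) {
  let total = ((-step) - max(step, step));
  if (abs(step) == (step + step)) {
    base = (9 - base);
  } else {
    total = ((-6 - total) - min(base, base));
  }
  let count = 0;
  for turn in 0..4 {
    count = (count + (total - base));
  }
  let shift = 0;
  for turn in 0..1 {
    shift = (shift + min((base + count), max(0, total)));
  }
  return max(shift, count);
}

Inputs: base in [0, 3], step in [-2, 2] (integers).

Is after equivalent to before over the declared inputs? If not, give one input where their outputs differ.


Take base=0, step=0.
before: total = 0; (abs(step) == (step + step)) -> true; base = 8; count = 0; [turn=0]; count = -8; [turn=1]; count = -16; [turn=2]; count = -24; [turn=3]; count = -32; shift = 0; [turn=0]; shift = -24; return -24
after: total = 0; (abs(step) == (step + step)) -> true; base = 9; count = 0; [turn=0]; count = -9; [turn=1]; count = -18; [turn=2]; count = -27; [turn=3]; count = -36; shift = 0; [turn=0]; shift = -27; return -27
-24 != -27, so the rewrite changes behavior.
verdict: not equivalent; witness: base=0, step=0


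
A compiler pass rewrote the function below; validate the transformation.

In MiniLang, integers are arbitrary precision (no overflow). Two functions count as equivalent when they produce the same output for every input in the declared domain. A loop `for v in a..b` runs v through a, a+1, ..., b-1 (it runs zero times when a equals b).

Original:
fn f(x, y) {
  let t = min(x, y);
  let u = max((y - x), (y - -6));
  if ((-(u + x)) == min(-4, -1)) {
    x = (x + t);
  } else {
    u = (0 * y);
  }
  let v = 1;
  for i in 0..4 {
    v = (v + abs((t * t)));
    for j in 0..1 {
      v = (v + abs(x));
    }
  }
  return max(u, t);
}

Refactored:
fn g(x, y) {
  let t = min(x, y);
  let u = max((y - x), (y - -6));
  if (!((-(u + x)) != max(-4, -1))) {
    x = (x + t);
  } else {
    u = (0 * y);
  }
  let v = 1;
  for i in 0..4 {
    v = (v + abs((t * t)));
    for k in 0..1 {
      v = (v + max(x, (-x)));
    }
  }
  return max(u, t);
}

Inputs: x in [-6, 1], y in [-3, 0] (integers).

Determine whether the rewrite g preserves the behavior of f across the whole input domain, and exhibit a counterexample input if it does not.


Consider the input x=-5, y=0.
f: t := -5 | u := 6 | ((-(u + x)) == min(-4, -1)): false | u := 0 | v := 1 | iter i=0: | v := 26 | iter j=0: | v := 31 | iter i=1: | v := 56 | iter j=0: | v := 61 | iter i=2: | v := 86 | iter j=0: | v := 91 | iter i=3: | v := 116 | iter j=0: | v := 121 | result 0
g: t := -5 | u := 6 | (!((-(u + x)) != max(-4, -1))): true | x := -10 | v := 1 | iter i=0: | v := 26 | iter k=0: | v := 36 | iter i=1: | v := 61 | iter k=0: | v := 71 | iter i=2: | v := 96 | iter k=0: | v := 106 | iter i=3: | v := 131 | iter k=0: | v := 141 | result 6
0 != 6, so the rewrite changes behavior.
verdict: not equivalent; witness: x=-5, y=0


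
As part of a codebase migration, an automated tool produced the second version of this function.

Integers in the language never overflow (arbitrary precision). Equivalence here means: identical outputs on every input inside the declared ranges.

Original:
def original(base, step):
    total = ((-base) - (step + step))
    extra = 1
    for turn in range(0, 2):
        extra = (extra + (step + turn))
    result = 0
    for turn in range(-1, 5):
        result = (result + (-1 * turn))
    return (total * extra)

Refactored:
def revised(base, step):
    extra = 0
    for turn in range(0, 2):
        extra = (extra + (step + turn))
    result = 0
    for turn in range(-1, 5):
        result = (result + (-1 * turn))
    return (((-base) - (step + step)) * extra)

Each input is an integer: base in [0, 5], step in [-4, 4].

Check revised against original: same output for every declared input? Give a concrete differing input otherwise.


The rewrite breaks on base=0, step=-4, where the results are -48 and -56.
original: total becomes 8; next extra becomes 1; next at turn=0:; next extra becomes -3; next at turn=1:; next extra becomes -6; next result becomes 0; next at turn=-1:; next result becomes 1; next at turn=0:; next result becomes 1; next at turn=1:; next result becomes 0; next at turn=2:; next result becomes -2; next at turn=3:; next result becomes -5; next at turn=4:; next result becomes -9; next final value -48
revised: extra becomes 0; next at turn=0:; next extra becomes -4; next at turn=1:; next extra becomes -7; next result becomes 0; next at turn=-1:; next result becomes 1; next at turn=0:; next result becomes 1; next at turn=1:; next result becomes 0; next at turn=2:; next result becomes -2; next at turn=3:; next result becomes -5; next at turn=4:; next result becomes -9; next final value -56
verdict: not equivalent; witness: base=0, step=-4


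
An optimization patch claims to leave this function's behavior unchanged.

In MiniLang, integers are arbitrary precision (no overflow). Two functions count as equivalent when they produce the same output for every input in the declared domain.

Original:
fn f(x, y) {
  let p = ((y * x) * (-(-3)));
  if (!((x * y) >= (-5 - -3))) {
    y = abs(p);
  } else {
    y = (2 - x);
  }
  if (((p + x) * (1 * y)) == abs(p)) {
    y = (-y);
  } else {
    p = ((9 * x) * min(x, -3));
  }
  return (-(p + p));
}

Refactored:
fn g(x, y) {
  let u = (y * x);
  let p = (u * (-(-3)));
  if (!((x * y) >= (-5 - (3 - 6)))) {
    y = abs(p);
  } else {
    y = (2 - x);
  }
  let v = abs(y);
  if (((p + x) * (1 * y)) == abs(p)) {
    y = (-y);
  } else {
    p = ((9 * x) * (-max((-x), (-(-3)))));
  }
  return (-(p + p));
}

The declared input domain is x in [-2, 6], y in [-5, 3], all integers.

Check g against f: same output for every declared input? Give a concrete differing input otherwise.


Equivalent — the differences include statement counts differ; min/max/abs usage differs; local variable names differ; arithmetic usage differs; constant usage differs, yet no declared input distinguishes the two.
Spot check at x=1, y=-1 — f: p becomes -3; next (!((x * y) >= (-5 - -3))) evaluates to false; next y becomes 1; next (((p + x) * (1 * y)) == abs(p)) evaluates to false; next p becomes -27; next final value 54. g: u becomes -1; next p becomes -3; next (!((x * y) >= (-5 - (3 - 6)))) evaluates to false; next y becomes 1; next v becomes 1; next (((p + x) * (1 * y)) == abs(p)) evaluates to false; next p becomes -27; next final value 54. Both give 54.
Every one of the 81 inputs gives matching results.
verdict: equivalent


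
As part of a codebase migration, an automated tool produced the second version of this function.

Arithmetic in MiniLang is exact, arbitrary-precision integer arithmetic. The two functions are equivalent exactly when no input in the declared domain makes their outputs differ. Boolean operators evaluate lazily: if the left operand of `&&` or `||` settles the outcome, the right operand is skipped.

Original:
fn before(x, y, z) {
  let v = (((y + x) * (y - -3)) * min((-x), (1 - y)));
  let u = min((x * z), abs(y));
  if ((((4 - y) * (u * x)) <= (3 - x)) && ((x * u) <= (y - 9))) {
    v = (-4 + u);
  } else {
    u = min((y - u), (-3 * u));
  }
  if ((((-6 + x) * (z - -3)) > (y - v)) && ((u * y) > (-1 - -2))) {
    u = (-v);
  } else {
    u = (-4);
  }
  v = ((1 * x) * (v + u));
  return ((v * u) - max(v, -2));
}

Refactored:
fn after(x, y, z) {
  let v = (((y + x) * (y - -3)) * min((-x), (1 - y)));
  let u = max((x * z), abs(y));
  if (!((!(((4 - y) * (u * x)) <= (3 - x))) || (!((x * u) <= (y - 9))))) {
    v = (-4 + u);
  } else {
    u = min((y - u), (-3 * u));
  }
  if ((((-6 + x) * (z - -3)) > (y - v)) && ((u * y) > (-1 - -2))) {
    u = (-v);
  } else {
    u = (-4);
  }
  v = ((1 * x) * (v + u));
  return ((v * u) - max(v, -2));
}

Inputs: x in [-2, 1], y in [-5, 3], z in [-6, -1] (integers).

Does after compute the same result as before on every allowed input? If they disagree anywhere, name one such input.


There is a counterexample at x=-2, y=-5, z=-6: 0 on one side, 34 on the other.
before: v = 28; u = 5; ((((4 - y) * (u * x)) <= (3 - x)) && ((x * u) <= (y - 9))) -> false; u = -15; ((((-6 + x) * (z - -3)) > (y - v)) && ((u * y) > (-1 - -2))) -> true; u = -28; v = 0; return 0
after: v = 28; u = 12; (!((!(((4 - y) * (u * x)) <= (3 - x))) || (!((x * u) <= (y - 9))))) -> true; v = 8; ((((-6 + x) * (z - -3)) > (y - v)) && ((u * y) > (-1 - -2))) -> false; u = -4; v = -8; return 34
verdict: not equivalent; witness: x=-2, y=-5, z=-6


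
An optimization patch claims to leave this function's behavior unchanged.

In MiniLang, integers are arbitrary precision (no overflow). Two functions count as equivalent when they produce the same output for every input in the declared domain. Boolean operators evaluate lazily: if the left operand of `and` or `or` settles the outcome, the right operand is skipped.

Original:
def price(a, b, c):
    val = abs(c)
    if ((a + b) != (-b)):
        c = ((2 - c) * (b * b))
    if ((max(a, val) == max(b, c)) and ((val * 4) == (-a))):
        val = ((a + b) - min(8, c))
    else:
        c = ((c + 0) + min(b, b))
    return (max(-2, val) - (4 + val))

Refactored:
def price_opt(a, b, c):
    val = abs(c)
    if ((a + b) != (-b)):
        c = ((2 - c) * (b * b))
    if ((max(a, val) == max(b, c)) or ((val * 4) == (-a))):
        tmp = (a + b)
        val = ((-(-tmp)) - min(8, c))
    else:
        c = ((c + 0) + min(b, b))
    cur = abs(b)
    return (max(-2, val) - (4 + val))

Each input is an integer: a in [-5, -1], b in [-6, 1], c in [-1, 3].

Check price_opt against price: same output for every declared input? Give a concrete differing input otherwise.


Try a=-5, b=-1, c=1.
price: val := 1 | ((a + b) != (-b)): true | c := 1 | ((max(a, val) == max(b, c)) and ((val * 4) == (-a))): false | c := 0 | result -4
price_opt: val := 1 | ((a + b) != (-b)): true | c := 1 | ((max(a, val) == max(b, c)) or ((val * 4) == (-a))): true | tmp := -6 | val := -7 | cur := 1 | result 1
-4 against 1: the behavior changed.
verdict: not equivalent; witness: a=-5, b=-1, c=1


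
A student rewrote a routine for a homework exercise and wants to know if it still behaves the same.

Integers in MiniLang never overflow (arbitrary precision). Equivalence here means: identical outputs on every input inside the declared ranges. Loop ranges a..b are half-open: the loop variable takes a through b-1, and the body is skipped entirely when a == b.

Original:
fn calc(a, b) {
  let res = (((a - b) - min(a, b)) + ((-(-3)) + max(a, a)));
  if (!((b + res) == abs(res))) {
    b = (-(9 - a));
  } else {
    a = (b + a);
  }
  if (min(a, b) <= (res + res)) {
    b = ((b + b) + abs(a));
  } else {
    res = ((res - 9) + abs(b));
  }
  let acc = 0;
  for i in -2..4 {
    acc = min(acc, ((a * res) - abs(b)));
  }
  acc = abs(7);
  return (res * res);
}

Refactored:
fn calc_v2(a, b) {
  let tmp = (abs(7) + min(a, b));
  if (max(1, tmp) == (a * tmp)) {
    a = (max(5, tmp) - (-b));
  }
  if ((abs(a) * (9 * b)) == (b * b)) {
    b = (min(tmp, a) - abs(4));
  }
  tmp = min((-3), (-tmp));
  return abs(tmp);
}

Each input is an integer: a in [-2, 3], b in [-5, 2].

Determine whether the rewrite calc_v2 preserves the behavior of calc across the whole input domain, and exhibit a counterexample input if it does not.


Input a=-2, b=-5: 81 from calc versus 3 from calc_v2.
verdict: not equivalent; witness: a=-2, b=-5


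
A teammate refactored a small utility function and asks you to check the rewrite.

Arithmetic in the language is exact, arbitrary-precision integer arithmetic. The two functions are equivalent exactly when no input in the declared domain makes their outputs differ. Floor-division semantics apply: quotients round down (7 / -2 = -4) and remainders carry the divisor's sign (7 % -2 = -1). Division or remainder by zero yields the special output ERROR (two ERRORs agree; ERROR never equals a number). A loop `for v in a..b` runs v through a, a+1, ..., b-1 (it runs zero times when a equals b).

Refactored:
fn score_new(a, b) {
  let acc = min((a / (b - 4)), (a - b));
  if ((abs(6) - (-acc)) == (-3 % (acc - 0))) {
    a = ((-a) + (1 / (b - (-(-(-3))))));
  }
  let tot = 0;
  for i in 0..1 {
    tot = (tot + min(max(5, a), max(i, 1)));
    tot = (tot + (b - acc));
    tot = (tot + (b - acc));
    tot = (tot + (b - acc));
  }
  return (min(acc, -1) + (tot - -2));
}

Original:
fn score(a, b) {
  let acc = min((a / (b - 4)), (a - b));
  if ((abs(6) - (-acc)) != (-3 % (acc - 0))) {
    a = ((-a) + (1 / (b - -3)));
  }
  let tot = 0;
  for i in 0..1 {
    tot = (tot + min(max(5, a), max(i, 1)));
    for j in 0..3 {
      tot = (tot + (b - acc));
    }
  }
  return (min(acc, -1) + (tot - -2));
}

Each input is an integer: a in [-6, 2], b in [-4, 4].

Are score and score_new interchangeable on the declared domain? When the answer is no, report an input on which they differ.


a=-6, b=-3 yields ERROR from score but 0 from score_new.
verdict: not equivalent; witness: a=-6, b=-3


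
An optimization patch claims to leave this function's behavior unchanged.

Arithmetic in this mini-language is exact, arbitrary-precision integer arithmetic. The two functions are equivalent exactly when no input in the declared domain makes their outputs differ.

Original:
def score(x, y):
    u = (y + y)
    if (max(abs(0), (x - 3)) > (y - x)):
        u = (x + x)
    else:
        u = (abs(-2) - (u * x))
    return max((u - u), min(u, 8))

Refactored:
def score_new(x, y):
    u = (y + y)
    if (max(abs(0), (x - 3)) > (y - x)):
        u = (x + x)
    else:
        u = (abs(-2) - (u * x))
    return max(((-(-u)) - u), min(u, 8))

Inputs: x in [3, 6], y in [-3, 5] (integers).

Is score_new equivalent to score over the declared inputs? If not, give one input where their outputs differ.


Changes here: same computation, different form; the full 36-point sweep finds no disagreement.
verdict: equivalent


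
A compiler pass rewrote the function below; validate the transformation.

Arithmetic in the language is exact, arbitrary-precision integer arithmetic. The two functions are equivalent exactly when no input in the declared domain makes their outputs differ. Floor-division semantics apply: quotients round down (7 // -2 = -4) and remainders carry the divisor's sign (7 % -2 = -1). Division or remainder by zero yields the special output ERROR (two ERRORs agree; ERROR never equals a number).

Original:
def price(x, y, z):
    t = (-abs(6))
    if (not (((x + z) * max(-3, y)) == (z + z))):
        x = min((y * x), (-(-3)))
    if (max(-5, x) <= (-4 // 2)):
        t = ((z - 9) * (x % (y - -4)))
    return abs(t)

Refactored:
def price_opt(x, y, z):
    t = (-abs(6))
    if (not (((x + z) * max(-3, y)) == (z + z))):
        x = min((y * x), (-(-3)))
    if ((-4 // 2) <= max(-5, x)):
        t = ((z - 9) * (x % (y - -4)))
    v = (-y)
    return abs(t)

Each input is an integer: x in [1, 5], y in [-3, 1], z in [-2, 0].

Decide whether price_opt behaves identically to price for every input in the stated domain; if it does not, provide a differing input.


Try x=1, y=-3, z=-2.
price: t=-6, then (not (((x + z) * max(-3, y)) == (z + z))) is true, then x=-3, then (max(-5, x) <= (-4 // 2)) is true, then t=0, then returns 0
price_opt: t=-6, then (not (((x + z) * max(-3, y)) == (z + z))) is true, then x=-3, then ((-4 // 2) <= max(-5, x)) is false, then v=3, then returns 6
0 != 6, so the rewrite changes behavior.
verdict: not equivalent; witness: x=1, y=-3, z=-2


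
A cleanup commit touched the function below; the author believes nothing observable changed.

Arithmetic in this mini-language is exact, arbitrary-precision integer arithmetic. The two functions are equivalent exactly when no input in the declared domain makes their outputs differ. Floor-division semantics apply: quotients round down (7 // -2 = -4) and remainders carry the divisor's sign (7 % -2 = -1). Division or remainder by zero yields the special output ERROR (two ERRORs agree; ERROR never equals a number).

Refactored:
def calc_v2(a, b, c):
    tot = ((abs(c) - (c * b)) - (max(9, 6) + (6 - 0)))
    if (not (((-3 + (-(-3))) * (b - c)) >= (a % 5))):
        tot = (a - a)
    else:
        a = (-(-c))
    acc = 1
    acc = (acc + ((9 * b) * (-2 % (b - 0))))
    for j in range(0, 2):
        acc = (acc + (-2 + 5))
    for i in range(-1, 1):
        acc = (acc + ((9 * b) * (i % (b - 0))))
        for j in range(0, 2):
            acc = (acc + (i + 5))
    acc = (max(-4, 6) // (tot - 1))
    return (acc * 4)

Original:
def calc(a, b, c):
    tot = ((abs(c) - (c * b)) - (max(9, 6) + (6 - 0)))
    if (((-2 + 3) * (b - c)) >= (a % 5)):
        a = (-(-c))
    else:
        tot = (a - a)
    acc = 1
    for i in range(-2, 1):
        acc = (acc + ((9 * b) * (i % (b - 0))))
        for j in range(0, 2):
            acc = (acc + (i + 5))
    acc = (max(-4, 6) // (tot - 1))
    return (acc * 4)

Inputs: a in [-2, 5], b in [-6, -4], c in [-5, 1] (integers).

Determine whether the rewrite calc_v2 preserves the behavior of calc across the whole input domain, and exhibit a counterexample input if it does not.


The rewrite breaks on a=0, b=-6, c=-5, where the results are -24 and -4.
calc: tot = -40; (((-2 + 3) * (b - c)) >= (a % 5)) -> false; tot = 0; acc = 1; [i=-2]; acc = 109; [j=0]; acc = 112; [j=1]; acc = 115; [i=-1]; acc = 169; [j=0]; acc = 173; [j=1]; acc = 177; [i=0]; acc = 177; [j=0]; acc = 182; [j=1]; acc = 187; acc = -6; return -24
calc_v2: tot = -40; (not (((-3 + (-(-3))) * (b - c)) >= (a % 5))) -> false; a = -5; acc = 1; acc = 109; [j=0]; acc = 112; [j=1]; acc = 115; [i=-1]; acc = 169; [j=0]; acc = 173; [j=1]; acc = 177; [i=0]; acc = 177; [j=0]; acc = 182; [j=1]; acc = 187; acc = -1; return -4
verdict: not equivalent; witness: a=0, b=-6, c=-5


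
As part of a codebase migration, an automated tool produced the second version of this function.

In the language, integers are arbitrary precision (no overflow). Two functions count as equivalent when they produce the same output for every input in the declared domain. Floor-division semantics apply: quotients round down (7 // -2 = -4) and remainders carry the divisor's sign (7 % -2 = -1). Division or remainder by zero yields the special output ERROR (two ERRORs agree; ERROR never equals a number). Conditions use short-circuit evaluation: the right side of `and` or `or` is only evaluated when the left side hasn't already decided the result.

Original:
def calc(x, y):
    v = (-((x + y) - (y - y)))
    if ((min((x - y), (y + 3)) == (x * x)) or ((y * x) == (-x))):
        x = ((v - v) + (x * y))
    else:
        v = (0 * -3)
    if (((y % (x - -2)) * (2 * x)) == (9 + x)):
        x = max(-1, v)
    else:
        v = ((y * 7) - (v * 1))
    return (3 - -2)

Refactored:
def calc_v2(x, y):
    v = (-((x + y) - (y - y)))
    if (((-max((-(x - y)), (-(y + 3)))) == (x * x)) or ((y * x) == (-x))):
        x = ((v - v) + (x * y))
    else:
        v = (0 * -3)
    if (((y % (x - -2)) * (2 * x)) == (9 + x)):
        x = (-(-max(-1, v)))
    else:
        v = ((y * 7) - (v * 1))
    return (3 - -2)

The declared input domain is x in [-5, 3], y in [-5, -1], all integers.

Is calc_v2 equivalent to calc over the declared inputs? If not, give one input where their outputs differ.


Reading the diff, among the changes: min/max/abs usage differs.
Tracing x=-2, y=-5: calc: v := 7 | ((min((x - y), (y + 3)) == (x * x)) or ((y * x) == (-x))): false | v := 0 | divide-by-zero, output ERROR | calc_v2: v := 7 | (((-max((-(x - y)), (-(y + 3)))) == (x * x)) or ((y * x) == (-x))): false | v := 0 | divide-by-zero, output ERROR — matching result ERROR.
Sweeping the whole domain (45 inputs) finds no disagreement.
verdict: equivalent
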